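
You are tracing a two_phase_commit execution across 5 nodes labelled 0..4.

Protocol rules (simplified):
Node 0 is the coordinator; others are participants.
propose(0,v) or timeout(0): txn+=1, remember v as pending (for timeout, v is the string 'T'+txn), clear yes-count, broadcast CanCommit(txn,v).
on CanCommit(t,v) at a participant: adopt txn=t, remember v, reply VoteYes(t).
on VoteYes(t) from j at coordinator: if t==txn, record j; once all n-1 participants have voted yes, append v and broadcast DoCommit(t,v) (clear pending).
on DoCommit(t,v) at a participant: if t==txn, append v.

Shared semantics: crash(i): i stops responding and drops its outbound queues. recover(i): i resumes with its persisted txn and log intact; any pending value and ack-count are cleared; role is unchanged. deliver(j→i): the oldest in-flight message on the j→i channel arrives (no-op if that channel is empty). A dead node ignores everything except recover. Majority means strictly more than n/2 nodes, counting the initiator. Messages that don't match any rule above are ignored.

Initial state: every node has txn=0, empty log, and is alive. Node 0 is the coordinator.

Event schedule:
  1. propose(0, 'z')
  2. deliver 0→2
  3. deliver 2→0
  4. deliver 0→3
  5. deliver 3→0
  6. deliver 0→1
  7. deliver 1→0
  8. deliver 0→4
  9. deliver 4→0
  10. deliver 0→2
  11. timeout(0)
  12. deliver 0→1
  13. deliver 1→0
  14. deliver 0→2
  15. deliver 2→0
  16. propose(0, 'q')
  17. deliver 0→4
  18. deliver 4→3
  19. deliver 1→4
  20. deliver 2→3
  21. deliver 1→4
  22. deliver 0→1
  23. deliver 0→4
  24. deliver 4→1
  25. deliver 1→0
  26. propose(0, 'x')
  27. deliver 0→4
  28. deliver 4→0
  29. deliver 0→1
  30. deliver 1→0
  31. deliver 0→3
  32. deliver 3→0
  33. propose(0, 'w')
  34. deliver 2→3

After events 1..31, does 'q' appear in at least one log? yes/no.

no

1. propose(0,'z'):  <0:coor t1 ->
2. deliver 0→2:  <2:part t1 ->
3. deliver 2→0:  nop
4. deliver 0→3:  <3:part t1 ->
5. deliver 3→0:  nop
6. deliver 0→1:  <1:part t1 ->
7. deliver 1→0:  nop
8. deliver 0→4:  <4:part t1 ->
9. deliver 4→0:  <0:coor t1 z>
10. deliver 0→2:  <2:part t1 z>
11. timeout(0):  <0:coor t2 z>
12. deliver 0→1:  <1:part t1 z>
13. deliver 1→0:  nop
14. deliver 0→2:  <2:part t2 z>
15. deliver 2→0:  nop
16. propose(0,'q'):  <0:coor t3 z>
17. deliver 0→4:  <4:part t1 z>
18. deliver 4→3:  nop
19. deliver 1→4:  nop
20. deliver 2→3:  nop
21. deliver 1→4:  nop
22. deliver 0→1:  <1:part t2 z>
23. deliver 0→4:  <4:part t2 z>
24. deliver 4→1:  nop
25. deliver 1→0:  nop
26. propose(0,'x'):  <0:coor t4 z>
27. deliver 0→4:  <4:part t3 z>
28. deliver 4→0:  nop
29. deliver 0→1:  <1:part t3 z>
30. deliver 1→0:  nop
31. deliver 0→3:  <3:part t1 z>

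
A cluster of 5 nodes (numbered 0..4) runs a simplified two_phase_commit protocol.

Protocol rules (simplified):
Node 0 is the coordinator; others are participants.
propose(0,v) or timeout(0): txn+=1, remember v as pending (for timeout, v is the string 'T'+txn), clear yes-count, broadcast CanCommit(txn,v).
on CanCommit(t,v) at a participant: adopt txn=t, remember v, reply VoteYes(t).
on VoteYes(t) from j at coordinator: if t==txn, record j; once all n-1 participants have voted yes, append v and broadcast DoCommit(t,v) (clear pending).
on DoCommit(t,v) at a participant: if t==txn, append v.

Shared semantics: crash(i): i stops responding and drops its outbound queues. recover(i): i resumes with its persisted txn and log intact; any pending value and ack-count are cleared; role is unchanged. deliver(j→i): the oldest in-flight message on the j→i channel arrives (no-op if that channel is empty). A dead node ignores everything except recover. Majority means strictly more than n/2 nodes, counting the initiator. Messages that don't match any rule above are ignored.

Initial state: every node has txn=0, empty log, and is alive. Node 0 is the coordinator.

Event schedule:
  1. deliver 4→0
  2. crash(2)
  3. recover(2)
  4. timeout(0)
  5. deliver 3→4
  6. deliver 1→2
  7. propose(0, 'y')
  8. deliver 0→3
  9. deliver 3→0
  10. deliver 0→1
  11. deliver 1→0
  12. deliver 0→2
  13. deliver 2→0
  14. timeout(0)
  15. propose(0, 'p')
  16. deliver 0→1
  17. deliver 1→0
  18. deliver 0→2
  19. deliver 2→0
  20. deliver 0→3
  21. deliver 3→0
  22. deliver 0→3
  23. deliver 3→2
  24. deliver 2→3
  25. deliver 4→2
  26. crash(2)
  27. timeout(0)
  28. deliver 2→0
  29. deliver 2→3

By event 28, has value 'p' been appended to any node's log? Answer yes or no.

no

step 1 deliver 4→0: —
step 2 crash(2): 2={✗part,t=0,log=-}
step 3 recover(2): 2={part,t=0,log=-}
step 4 timeout(0): 0={coor,t=1,log=-}
step 5 deliver 3→4: —
step 6 deliver 1→2: —
step 7 propose(0,'y'): 0={coor,t=2,log=-}
step 8 deliver 0→3: 3={part,t=1,log=-}
step 9 deliver 3→0: —
step 10 deliver 0→1: 1={part,t=1,log=-}
step 11 deliver 1→0: —
step 12 deliver 0→2: 2={part,t=1,log=-}
step 13 deliver 2→0: —
step 14 timeout(0): 0={coor,t=3,log=-}
step 15 propose(0,'p'): 0={coor,t=4,log=-}
step 16 deliver 0→1: 1={part,t=2,log=-}
step 17 deliver 1→0: —
step 18 deliver 0→2: 2={part,t=2,log=-}
step 19 deliver 2→0: —
step 20 deliver 0→3: 3={part,t=2,log=-}
step 21 deliver 3→0: —
step 22 deliver 0→3: 3={part,t=3,log=-}
step 23 deliver 3→2: —
step 24 deliver 2→3: —
step 25 deliver 4→2: —
step 26 crash(2): 2={✗part,t=2,log=-}
step 27 timeout(0): 0={coor,t=5,log=-}
step 28 deliver 2→0: —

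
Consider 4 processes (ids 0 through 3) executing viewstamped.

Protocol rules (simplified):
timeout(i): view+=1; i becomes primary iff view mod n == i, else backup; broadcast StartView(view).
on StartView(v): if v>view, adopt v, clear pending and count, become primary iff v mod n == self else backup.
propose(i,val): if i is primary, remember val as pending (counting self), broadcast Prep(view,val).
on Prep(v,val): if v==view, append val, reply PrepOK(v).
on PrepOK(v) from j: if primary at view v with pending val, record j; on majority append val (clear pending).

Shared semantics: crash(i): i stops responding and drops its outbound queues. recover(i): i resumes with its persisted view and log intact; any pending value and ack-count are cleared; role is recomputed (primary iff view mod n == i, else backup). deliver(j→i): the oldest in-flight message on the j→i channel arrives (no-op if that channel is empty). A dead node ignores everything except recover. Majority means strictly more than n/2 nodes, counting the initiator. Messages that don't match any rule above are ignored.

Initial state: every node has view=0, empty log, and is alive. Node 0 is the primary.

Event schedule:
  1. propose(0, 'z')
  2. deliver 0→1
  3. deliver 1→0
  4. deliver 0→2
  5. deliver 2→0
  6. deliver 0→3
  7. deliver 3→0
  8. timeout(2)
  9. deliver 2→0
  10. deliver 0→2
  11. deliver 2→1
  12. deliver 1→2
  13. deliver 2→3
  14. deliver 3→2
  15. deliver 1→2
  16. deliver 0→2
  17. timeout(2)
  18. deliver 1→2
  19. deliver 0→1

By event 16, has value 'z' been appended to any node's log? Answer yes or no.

yes

after 1 — propose(0,'z'): ·
after 2 — deliver 0→1: n1:back/v0/[z]
after 3 — deliver 1→0: ·
after 4 — deliver 0→2: n2:back/v0/[z]
after 5 — deliver 2→0: n0:prim/v0/[z]
after 6 — deliver 0→3: n3:back/v0/[z]
after 7 — deliver 3→0: ·
after 8 — timeout(2): n2:back/v1/[z]
after 9 — deliver 2→0: n0:back/v1/[z]
after 10 — deliver 0→2: ·
after 11 — deliver 2→1: n1:prim/v1/[z]
after 12 — deliver 1→2: ·
after 13 — deliver 2→3: n3:back/v1/[z]
after 14 — deliver 3→2: ·
after 15 — deliver 1→2: ·
after 16 — deliver 0→2: ·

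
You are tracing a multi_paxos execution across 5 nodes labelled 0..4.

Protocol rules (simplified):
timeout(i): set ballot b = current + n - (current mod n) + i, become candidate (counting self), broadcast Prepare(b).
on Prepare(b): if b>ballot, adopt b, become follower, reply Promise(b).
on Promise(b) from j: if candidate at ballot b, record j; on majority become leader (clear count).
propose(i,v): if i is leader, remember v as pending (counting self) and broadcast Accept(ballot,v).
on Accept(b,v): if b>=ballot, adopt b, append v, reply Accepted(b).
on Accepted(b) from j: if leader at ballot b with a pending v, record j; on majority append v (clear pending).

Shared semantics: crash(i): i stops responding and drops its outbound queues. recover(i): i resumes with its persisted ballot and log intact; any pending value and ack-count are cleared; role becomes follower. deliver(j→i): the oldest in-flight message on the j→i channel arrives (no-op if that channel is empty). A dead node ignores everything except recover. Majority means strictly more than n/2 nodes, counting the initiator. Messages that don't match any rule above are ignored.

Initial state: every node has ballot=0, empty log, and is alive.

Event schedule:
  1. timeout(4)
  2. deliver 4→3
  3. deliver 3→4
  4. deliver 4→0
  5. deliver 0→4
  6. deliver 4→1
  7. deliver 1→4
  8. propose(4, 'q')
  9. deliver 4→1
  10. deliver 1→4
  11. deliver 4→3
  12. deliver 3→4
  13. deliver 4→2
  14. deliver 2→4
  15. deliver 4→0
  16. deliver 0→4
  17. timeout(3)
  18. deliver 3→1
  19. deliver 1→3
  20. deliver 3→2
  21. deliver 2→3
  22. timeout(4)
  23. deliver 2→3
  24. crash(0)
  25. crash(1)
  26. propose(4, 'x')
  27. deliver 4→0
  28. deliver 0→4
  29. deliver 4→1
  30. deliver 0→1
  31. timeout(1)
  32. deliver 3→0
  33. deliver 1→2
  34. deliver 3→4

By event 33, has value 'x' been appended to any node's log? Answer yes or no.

no

step 1 timeout(4): 4={cand,b=9,log=-}
step 2 deliver 4→3: 3={foll,b=9,log=-}
step 3 deliver 3→4: —
step 4 deliver 4→0: 0={foll,b=9,log=-}
step 5 deliver 0→4: 4={lead,b=9,log=-}
step 6 deliver 4→1: 1={foll,b=9,log=-}
step 7 deliver 1→4: —
step 8 propose(4,'q'): —
step 9 deliver 4→1: 1={foll,b=9,log=q}
step 10 deliver 1→4: —
step 11 deliver 4→3: 3={foll,b=9,log=q}
step 12 deliver 3→4: 4={lead,b=9,log=q}
step 13 deliver 4→2: 2={foll,b=9,log=-}
step 14 deliver 2→4: —
step 15 deliver 4→0: 0={foll,b=9,log=q}
step 16 deliver 0→4: —
step 17 timeout(3): 3={cand,b=13,log=q}
step 18 deliver 3→1: 1={foll,b=13,log=q}
step 19 deliver 1→3: —
step 20 deliver 3→2: 2={foll,b=13,log=-}
step 21 deliver 2→3: 3={lead,b=13,log=q}
step 22 timeout(4): 4={cand,b=14,log=q}
step 23 deliver 2→3: —
step 24 crash(0): 0={✗foll,b=9,log=q}
step 25 crash(1): 1={✗foll,b=13,log=q}
step 26 propose(4,'x'): —
step 27 deliver 4→0: —
step 28 deliver 0→4: —
step 29 deliver 4→1: —
step 30 deliver 0→1: —
step 31 timeout(1): —
step 32 deliver 3→0: —
step 33 deliver 1→2: —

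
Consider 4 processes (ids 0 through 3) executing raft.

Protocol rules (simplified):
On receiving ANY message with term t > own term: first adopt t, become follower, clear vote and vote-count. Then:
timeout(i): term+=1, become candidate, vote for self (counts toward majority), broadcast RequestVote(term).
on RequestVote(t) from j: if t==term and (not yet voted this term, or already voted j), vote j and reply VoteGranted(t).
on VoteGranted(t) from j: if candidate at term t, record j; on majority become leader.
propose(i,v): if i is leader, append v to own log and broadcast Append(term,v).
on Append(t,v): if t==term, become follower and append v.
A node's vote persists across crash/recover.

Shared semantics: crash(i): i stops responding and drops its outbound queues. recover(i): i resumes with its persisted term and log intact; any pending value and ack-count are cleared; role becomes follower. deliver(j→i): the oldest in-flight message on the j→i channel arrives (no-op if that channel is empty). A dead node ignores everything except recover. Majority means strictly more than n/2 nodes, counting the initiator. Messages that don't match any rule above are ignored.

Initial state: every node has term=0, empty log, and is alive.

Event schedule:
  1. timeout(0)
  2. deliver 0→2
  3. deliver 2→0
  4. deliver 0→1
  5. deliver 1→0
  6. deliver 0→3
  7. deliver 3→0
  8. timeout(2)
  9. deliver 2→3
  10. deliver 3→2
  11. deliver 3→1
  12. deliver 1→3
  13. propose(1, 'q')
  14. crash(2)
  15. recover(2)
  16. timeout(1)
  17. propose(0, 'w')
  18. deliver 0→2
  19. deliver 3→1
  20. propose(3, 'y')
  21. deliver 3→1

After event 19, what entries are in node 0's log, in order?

w

e1 timeout(0): 0[cand,t=1,-]
e2 deliver 0→2: 2[foll,t=1,-]
e3 deliver 2→0: ·
e4 deliver 0→1: 1[foll,t=1,-]
e5 deliver 1→0: 0[lead,t=1,-]
e6 deliver 0→3: 3[foll,t=1,-]
e7 deliver 3→0: ·
e8 timeout(2): 2[cand,t=2,-]
e9 deliver 2→3: 3[foll,t=2,-]
e10 deliver 3→2: ·
e11 deliver 3→1: ·
e12 deliver 1→3: ·
e13 propose(1,'q'): ·
e14 crash(2): 2[✗cand,t=2,-]
e15 recover(2): 2[foll,t=2,-]
e16 timeout(1): 1[cand,t=2,-]
e17 propose(0,'w'): 0[lead,t=1,w]
e18 deliver 0→2: ·
e19 deliver 3→1: ·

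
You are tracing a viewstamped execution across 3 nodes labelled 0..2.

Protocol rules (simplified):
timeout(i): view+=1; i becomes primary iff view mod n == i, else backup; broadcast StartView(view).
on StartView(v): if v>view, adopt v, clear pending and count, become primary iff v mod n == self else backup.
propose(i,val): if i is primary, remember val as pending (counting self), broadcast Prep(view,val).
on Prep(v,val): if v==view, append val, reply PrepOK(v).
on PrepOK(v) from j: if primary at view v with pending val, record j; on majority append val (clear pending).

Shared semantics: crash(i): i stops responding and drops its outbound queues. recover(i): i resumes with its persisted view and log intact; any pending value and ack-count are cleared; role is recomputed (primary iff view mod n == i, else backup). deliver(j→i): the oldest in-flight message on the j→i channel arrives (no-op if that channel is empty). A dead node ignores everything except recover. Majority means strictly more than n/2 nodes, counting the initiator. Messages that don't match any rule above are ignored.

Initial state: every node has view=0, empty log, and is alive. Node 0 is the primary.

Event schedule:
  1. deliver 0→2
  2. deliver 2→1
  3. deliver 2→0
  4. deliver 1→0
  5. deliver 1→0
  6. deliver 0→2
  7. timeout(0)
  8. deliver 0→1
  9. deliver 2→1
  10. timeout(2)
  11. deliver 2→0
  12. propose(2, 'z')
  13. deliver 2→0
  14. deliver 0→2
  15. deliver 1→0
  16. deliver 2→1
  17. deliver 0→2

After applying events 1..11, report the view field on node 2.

after 1 — deliver 0→2: ·
after 2 — deliver 2→1: ·
after 3 — deliver 2→0: ·
after 4 — deliver 1→0: ·
after 5 — deliver 1→0: ·
after 6 — deliver 0→2: ·
after 7 — timeout(0): n0:back/v1/[-]
after 8 — deliver 0→1: n1:prim/v1/[-]
after 9 — deliver 2→1: ·
after 10 — timeout(2): n2:back/v1/[-]
after 11 — deliver 2→0: ·

1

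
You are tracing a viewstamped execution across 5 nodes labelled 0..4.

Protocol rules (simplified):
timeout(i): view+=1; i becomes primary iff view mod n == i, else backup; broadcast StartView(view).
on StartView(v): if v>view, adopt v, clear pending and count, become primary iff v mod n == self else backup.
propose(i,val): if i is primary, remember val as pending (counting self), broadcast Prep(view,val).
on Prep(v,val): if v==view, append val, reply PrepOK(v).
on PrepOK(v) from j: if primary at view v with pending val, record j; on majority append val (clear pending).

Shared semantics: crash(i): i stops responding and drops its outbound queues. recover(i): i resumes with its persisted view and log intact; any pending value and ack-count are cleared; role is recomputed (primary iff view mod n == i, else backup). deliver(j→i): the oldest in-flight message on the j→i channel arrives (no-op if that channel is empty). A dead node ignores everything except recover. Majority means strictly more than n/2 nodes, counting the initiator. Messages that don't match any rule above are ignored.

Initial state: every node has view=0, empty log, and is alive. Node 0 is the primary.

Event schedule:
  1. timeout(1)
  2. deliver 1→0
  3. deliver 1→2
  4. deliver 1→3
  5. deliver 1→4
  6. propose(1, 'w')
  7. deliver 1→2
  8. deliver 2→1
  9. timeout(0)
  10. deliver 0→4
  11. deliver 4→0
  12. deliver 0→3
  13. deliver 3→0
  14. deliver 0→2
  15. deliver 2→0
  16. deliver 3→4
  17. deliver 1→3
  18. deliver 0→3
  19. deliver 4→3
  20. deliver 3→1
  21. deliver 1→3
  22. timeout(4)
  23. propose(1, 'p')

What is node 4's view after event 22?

step 1 timeout(1): 1={prim,v=1,log=-}
step 2 deliver 1→0: 0={back,v=1,log=-}
step 3 deliver 1→2: 2={back,v=1,log=-}
step 4 deliver 1→3: 3={back,v=1,log=-}
step 5 deliver 1→4: 4={back,v=1,log=-}
step 6 propose(1,'w'): —
step 7 deliver 1→2: 2={back,v=1,log=w}
step 8 deliver 2→1: —
step 9 timeout(0): 0={back,v=2,log=-}
step 10 deliver 0→4: 4={back,v=2,log=-}
step 11 deliver 4→0: —
step 12 deliver 0→3: 3={back,v=2,log=-}
step 13 deliver 3→0: —
step 14 deliver 0→2: 2={prim,v=2,log=w}
step 15 deliver 2→0: —
step 16 deliver 3→4: —
step 17 deliver 1→3: —
step 18 deliver 0→3: —
step 19 deliver 4→3: —
step 20 deliver 3→1: —
step 21 deliver 1→3: —
step 22 timeout(4): 4={back,v=3,log=-}

3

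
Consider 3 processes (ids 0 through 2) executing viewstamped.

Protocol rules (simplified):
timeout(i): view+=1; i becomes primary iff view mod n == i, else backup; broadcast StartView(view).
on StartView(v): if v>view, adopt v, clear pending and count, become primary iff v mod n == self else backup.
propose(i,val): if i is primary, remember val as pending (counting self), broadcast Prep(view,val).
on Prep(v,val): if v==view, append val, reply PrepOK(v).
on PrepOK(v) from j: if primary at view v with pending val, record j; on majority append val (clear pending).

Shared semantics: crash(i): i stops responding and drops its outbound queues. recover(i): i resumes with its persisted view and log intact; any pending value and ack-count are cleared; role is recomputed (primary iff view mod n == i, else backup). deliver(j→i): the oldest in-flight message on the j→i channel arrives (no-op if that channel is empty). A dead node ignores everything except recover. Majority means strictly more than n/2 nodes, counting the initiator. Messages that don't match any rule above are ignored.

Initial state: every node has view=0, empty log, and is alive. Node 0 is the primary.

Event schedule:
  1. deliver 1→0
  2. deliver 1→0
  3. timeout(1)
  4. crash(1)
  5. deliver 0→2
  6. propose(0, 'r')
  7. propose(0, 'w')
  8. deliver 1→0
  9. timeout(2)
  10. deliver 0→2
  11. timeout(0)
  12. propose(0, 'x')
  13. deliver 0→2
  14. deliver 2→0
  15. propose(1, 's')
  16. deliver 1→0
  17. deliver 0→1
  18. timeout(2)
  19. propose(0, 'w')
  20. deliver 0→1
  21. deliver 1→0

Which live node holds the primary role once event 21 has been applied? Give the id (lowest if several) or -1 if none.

2

e1 deliver 1→0: ·
e2 deliver 1→0: ·
e3 timeout(1): 1[prim,v=1,-]
e4 crash(1): 1[✗prim,v=1,-]
e5 deliver 0→2: ·
e6 propose(0,'r'): ·
e7 propose(0,'w'): ·
e8 deliver 1→0: ·
e9 timeout(2): 2[back,v=1,-]
e10 deliver 0→2: ·
e11 timeout(0): 0[back,v=1,-]
e12 propose(0,'x'): ·
e13 deliver 0→2: ·
e14 deliver 2→0: ·
e15 propose(1,'s'): ·
e16 deliver 1→0: ·
e17 deliver 0→1: ·
e18 timeout(2): 2[prim,v=2,-]
e19 propose(0,'w'): ·
e20 deliver 0→1: ·
e21 deliver 1→0: ·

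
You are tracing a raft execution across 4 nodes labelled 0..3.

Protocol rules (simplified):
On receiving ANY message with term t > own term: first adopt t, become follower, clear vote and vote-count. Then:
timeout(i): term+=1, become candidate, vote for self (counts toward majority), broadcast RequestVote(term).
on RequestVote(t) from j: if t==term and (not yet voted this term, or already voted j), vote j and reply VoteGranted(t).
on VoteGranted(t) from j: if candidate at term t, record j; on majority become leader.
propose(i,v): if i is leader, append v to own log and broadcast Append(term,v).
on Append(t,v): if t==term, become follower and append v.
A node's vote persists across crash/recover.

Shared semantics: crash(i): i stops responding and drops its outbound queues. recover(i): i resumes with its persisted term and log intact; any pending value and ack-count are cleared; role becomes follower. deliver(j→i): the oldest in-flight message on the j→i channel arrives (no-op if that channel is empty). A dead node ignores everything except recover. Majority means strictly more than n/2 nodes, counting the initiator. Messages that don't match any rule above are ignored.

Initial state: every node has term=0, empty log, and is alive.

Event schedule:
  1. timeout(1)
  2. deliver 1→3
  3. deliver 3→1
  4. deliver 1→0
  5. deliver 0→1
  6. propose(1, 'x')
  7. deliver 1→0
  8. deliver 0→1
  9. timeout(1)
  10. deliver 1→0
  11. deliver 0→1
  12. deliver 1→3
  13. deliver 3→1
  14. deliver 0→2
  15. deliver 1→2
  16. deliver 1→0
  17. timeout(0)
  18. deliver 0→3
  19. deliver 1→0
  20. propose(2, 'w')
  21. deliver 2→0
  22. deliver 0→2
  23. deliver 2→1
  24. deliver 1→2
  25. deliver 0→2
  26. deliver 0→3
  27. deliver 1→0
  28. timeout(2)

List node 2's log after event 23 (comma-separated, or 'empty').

step 1 timeout(1): 1={cand,t=1,log=-}
step 2 deliver 1→3: 3={foll,t=1,log=-}
step 3 deliver 3→1: —
step 4 deliver 1→0: 0={foll,t=1,log=-}
step 5 deliver 0→1: 1={lead,t=1,log=-}
step 6 propose(1,'x'): 1={lead,t=1,log=x}
step 7 deliver 1→0: 0={foll,t=1,log=x}
step 8 deliver 0→1: —
step 9 timeout(1): 1={cand,t=2,log=x}
step 10 deliver 1→0: 0={foll,t=2,log=x}
step 11 deliver 0→1: —
step 12 deliver 1→3: 3={foll,t=1,log=x}
step 13 deliver 3→1: —
step 14 deliver 0→2: —
step 15 deliver 1→2: 2={foll,t=1,log=-}
step 16 deliver 1→0: —
step 17 timeout(0): 0={cand,t=3,log=x}
step 18 deliver 0→3: 3={foll,t=3,log=x}
step 19 deliver 1→0: —
step 20 propose(2,'w'): —
step 21 deliver 2→0: —
step 22 deliver 0→2: 2={foll,t=3,log=-}
step 23 deliver 2→1: —

empty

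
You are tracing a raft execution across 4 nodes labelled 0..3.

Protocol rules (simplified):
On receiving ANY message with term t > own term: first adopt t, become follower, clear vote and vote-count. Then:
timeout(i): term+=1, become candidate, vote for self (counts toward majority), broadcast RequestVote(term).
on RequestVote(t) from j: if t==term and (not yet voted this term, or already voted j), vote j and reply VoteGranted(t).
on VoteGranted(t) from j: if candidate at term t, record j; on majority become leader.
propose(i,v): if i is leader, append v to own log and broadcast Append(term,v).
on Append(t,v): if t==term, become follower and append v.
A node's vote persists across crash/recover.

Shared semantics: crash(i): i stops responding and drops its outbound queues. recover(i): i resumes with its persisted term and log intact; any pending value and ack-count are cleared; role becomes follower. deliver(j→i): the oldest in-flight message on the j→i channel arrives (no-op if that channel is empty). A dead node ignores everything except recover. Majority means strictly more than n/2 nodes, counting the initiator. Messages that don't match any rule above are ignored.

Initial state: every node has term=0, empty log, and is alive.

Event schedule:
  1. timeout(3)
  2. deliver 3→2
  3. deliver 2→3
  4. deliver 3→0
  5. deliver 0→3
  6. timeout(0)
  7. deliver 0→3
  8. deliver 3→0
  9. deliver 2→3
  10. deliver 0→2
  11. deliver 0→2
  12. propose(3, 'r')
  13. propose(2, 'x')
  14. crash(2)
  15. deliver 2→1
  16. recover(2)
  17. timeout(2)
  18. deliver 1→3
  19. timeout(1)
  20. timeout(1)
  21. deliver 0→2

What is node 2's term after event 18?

step 1 timeout(3): 3={cand,t=1,log=-}
step 2 deliver 3→2: 2={foll,t=1,log=-}
step 3 deliver 2→3: —
step 4 deliver 3→0: 0={foll,t=1,log=-}
step 5 deliver 0→3: 3={lead,t=1,log=-}
step 6 timeout(0): 0={cand,t=2,log=-}
step 7 deliver 0→3: 3={foll,t=2,log=-}
step 8 deliver 3→0: —
step 9 deliver 2→3: —
step 10 deliver 0→2: 2={foll,t=2,log=-}
step 11 deliver 0→2: —
step 12 propose(3,'r'): —
step 13 propose(2,'x'): —
step 14 crash(2): 2={✗foll,t=2,log=-}
step 15 deliver 2→1: —
step 16 recover(2): 2={foll,t=2,log=-}
step 17 timeout(2): 2={cand,t=3,log=-}
step 18 deliver 1→3: —

3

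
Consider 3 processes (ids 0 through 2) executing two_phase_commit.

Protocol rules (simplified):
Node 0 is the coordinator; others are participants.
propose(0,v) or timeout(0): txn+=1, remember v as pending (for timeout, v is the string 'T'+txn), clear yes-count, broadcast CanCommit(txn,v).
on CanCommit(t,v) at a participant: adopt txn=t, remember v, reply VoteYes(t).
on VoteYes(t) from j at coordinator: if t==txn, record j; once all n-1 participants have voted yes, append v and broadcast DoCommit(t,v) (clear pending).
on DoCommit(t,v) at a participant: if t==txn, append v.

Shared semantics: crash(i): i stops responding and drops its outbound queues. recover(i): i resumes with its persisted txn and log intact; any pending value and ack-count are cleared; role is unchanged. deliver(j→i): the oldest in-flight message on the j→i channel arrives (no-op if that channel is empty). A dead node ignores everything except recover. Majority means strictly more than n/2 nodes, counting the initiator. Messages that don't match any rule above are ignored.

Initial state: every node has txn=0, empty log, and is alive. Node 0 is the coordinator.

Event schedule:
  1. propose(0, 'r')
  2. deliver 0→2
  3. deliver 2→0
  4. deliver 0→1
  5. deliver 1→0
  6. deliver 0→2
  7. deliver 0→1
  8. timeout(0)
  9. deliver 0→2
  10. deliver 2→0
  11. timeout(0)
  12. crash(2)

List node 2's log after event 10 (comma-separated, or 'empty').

r

after 1 — propose(0,'r'): n0:coor/t1/[-]
after 2 — deliver 0→2: n2:part/t1/[-]
after 3 — deliver 2→0: ·
after 4 — deliver 0→1: n1:part/t1/[-]
after 5 — deliver 1→0: n0:coor/t1/[r]
after 6 — deliver 0→2: n2:part/t1/[r]
after 7 — deliver 0→1: n1:part/t1/[r]
after 8 — timeout(0): n0:coor/t2/[r]
after 9 — deliver 0→2: n2:part/t2/[r]
after 10 — deliver 2→0: ·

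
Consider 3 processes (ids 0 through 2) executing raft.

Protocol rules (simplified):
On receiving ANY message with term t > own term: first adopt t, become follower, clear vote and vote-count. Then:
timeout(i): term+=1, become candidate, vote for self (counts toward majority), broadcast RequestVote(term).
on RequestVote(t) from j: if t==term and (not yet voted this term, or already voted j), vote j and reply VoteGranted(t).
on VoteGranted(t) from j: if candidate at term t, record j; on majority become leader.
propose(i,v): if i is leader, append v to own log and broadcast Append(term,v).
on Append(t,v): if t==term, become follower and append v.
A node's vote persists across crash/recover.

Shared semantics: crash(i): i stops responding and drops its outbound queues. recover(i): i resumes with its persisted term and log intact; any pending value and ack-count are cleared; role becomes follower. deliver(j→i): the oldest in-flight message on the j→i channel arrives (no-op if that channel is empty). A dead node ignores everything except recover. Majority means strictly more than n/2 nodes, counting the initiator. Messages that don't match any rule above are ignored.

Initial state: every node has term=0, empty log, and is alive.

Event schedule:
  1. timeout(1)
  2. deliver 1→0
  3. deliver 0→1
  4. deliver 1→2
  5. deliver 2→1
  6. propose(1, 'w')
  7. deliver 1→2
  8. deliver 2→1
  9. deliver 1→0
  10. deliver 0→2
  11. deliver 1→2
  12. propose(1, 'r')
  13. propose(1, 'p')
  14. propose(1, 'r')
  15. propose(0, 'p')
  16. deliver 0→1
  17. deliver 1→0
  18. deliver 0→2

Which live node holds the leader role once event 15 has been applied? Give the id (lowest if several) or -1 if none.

step 1 timeout(1): 1={cand,t=1,log=-}
step 2 deliver 1→0: 0={foll,t=1,log=-}
step 3 deliver 0→1: 1={lead,t=1,log=-}
step 4 deliver 1→2: 2={foll,t=1,log=-}
step 5 deliver 2→1: —
step 6 propose(1,'w'): 1={lead,t=1,log=w}
step 7 deliver 1→2: 2={foll,t=1,log=w}
step 8 deliver 2→1: —
step 9 deliver 1→0: 0={foll,t=1,log=w}
step 10 deliver 0→2: —
step 11 deliver 1→2: —
step 12 propose(1,'r'): 1={lead,t=1,log=w,r}
step 13 propose(1,'p'): 1={lead,t=1,log=w,r,p}
step 14 propose(1,'r'): 1={lead,t=1,log=w,r,p,r}
step 15 propose(0,'p'): —

1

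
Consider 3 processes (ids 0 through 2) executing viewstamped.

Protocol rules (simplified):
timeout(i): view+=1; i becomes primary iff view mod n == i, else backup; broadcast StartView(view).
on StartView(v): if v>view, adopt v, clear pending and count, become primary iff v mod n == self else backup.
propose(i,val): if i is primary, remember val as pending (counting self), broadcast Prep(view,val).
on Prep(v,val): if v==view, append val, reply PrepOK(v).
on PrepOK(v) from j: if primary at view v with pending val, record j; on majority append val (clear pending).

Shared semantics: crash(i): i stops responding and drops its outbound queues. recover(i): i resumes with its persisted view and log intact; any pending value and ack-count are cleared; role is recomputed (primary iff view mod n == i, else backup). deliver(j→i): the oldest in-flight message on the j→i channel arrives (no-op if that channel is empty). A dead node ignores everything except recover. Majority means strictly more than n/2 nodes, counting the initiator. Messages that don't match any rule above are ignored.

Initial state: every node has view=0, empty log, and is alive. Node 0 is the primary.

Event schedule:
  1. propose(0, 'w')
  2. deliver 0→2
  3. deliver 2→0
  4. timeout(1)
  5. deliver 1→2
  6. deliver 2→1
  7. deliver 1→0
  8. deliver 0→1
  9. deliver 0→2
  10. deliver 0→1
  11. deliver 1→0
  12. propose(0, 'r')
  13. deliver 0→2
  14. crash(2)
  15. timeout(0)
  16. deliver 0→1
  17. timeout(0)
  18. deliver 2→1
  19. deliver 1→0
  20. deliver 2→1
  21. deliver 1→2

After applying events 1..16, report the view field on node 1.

2

[1] propose(0,'w') → ∅
[2] deliver 0→2 → N2(back v0 [w])
[3] deliver 2→0 → N0(prim v0 [w])
[4] timeout(1) → N1(prim v1 [-])
[5] deliver 1→2 → N2(back v1 [w])
[6] deliver 2→1 → ∅
[7] deliver 1→0 → N0(back v1 [w])
[8] deliver 0→1 → ∅
[9] deliver 0→2 → ∅
[10] deliver 0→1 → ∅
[11] deliver 1→0 → ∅
[12] propose(0,'r') → ∅
[13] deliver 0→2 → ∅
[14] crash(2) → N2(✗back v1 [w])
[15] timeout(0) → N0(back v2 [w])
[16] deliver 0→1 → N1(back v2 [-])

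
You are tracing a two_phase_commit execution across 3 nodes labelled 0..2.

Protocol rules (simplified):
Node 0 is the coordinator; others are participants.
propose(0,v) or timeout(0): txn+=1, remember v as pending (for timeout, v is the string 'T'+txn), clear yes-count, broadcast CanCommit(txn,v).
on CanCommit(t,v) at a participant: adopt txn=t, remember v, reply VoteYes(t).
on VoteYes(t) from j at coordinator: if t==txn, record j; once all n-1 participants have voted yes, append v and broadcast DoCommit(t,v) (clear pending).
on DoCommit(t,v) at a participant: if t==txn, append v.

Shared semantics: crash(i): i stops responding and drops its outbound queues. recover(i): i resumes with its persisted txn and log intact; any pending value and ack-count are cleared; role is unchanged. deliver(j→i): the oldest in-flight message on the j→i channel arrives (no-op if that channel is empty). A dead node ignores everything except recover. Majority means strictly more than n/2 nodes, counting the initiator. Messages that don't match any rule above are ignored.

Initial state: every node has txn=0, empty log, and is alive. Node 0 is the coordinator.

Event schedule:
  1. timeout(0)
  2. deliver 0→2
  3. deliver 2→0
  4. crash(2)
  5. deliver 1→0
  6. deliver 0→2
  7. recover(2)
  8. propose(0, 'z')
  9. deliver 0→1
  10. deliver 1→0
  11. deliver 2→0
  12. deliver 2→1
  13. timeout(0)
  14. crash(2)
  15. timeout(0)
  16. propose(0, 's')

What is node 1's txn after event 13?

1

after 1 — timeout(0): n0:coor/t1/[-]
after 2 — deliver 0→2: n2:part/t1/[-]
after 3 — deliver 2→0: ·
after 4 — crash(2): n2:✗part/t1/[-]
after 5 — deliver 1→0: ·
after 6 — deliver 0→2: ·
after 7 — recover(2): n2:part/t1/[-]
after 8 — propose(0,'z'): n0:coor/t2/[-]
after 9 — deliver 0→1: n1:part/t1/[-]
after 10 — deliver 1→0: ·
after 11 — deliver 2→0: ·
after 12 — deliver 2→1: ·
after 13 — timeout(0): n0:coor/t3/[-]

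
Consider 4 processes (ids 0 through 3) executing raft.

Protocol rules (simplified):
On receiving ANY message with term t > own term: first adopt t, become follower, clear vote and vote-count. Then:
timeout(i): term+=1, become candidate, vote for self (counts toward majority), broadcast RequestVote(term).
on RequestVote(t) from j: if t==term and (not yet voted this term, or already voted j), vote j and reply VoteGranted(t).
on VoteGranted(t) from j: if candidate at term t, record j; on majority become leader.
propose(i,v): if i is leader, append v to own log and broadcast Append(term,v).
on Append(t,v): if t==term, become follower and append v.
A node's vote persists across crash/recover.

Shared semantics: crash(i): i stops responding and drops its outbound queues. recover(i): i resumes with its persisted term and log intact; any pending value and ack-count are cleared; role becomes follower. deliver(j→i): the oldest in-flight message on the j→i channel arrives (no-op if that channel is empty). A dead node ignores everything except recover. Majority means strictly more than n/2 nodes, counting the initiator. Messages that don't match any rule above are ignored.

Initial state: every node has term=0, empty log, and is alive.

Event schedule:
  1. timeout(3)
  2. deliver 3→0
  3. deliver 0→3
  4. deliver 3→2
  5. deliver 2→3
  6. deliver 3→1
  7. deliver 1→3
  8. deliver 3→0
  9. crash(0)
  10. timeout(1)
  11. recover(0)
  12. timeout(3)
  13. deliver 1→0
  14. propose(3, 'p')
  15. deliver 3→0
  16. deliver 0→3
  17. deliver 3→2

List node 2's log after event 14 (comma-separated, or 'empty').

empty

[1] timeout(3) → N3(cand t1 [-])
[2] deliver 3→0 → N0(foll t1 [-])
[3] deliver 0→3 → ∅
[4] deliver 3→2 → N2(foll t1 [-])
[5] deliver 2→3 → N3(lead t1 [-])
[6] deliver 3→1 → N1(foll t1 [-])
[7] deliver 1→3 → ∅
[8] deliver 3→0 → ∅
[9] crash(0) → N0(✗foll t1 [-])
[10] timeout(1) → N1(cand t2 [-])
[11] recover(0) → N0(foll t1 [-])
[12] timeout(3) → N3(cand t2 [-])
[13] deliver 1→0 → N0(foll t2 [-])
[14] propose(3,'p') → ∅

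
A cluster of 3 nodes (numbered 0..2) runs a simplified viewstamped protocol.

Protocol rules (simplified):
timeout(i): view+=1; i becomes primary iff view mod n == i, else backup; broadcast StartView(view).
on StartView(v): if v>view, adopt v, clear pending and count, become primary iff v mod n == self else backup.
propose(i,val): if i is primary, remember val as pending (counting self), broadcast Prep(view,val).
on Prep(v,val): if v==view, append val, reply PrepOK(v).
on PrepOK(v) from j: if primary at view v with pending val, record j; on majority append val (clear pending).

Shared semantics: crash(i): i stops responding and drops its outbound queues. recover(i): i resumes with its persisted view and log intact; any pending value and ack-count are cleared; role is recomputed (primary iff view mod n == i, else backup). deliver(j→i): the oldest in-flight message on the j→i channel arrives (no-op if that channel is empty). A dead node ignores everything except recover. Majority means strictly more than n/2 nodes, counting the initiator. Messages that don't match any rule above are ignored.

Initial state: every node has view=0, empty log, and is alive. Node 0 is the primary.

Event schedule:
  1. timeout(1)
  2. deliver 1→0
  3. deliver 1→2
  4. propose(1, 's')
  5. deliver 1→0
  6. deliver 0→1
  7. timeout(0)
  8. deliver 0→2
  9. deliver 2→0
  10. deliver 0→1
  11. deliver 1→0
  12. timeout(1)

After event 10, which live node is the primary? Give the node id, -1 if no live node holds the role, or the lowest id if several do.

2

[1] timeout(1) → N1(prim v1 [-])
[2] deliver 1→0 → N0(back v1 [-])
[3] deliver 1→2 → N2(back v1 [-])
[4] propose(1,'s') → ∅
[5] deliver 1→0 → N0(back v1 [s])
[6] deliver 0→1 → N1(prim v1 [s])
[7] timeout(0) → N0(back v2 [s])
[8] deliver 0→2 → N2(prim v2 [-])
[9] deliver 2→0 → ∅
[10] deliver 0→1 → N1(back v2 [s])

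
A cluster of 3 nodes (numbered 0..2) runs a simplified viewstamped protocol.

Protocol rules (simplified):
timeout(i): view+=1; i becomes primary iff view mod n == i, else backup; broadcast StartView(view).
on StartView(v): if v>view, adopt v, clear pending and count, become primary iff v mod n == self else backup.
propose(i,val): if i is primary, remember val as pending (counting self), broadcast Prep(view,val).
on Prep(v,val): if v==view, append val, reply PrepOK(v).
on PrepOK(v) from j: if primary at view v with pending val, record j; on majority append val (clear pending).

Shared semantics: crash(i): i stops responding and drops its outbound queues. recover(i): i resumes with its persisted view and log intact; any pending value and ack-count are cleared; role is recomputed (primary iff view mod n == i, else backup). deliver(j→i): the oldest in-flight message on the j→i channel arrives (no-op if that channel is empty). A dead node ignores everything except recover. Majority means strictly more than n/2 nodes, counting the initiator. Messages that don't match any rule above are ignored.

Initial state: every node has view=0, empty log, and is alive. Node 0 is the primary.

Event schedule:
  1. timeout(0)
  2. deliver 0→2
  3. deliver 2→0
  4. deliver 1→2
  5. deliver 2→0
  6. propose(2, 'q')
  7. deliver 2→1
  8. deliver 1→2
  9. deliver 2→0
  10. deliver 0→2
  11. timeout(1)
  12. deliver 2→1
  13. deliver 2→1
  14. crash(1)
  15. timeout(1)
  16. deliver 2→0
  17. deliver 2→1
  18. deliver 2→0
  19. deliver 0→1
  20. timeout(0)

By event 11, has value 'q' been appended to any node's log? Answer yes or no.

no

after 1 — timeout(0): n0:back/v1/[-]
after 2 — deliver 0→2: n2:back/v1/[-]
after 3 — deliver 2→0: ·
after 4 — deliver 1→2: ·
after 5 — deliver 2→0: ·
after 6 — propose(2,'q'): ·
after 7 — deliver 2→1: ·
after 8 — deliver 1→2: ·
after 9 — deliver 2→0: ·
after 10 — deliver 0→2: ·
after 11 — timeout(1): n1:prim/v1/[-]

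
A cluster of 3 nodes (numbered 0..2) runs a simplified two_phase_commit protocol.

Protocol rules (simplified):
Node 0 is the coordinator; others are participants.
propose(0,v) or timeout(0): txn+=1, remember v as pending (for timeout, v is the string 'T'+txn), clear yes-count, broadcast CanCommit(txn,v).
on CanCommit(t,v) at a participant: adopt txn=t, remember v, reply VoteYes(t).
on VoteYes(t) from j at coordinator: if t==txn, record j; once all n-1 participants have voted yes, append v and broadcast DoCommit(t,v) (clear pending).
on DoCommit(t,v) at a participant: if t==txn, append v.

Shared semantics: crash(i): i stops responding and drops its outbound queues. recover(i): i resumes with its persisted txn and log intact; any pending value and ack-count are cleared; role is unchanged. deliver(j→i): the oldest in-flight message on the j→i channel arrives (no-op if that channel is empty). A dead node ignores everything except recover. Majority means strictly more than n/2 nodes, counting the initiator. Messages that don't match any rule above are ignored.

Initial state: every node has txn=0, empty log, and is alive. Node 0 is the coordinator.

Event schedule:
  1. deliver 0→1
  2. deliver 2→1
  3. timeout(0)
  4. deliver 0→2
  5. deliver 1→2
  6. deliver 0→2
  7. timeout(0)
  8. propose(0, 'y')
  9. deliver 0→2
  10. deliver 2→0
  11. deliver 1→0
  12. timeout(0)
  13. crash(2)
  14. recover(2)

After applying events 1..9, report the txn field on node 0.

[1] deliver 0→1 → ∅
[2] deliver 2→1 → ∅
[3] timeout(0) → N0(coor t1 [-])
[4] deliver 0→2 → N2(part t1 [-])
[5] deliver 1→2 → ∅
[6] deliver 0→2 → ∅
[7] timeout(0) → N0(coor t2 [-])
[8] propose(0,'y') → N0(coor t3 [-])
[9] deliver 0→2 → N2(part t2 [-])

3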